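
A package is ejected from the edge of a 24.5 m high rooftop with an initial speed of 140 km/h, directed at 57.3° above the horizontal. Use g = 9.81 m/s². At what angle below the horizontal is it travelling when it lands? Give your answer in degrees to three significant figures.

61.9°

Convert: 140 km/h = 140/3.6 = 38.89 m/s.
Resolve: vₓ = 38.89 cos 57.3° = 21.01 m/s and v_y0 = 38.89 sin 57.3° = 32.73 m/s.
Vertical motion (up positive, ground at y = 0): 4.905 t² − (32.73) t − 24.5 = 0, so t = (32.73 + √(32.73² + 2·9.81·24.5)) / 9.81 = (32.73 + 39.39) / 9.81 = 7.351 s.
At impact: v_y = v_y0 − g t = −39.39 m/s; vₓ = 21.01 m/s.
Angle below horizontal: arctan(|v_y|/vₓ) = arctan(39.39/21.01) = 61.93°.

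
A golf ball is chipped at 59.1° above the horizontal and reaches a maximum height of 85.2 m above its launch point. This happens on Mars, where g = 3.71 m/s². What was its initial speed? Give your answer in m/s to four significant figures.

29.30 m/s

At the peak v_y = 0, so v_y0 = √(2gH) = √(2 × 3.71 × 85.2) = 25.14 m/s.
v_y0 = v₀ sin θ ⇒ v₀ = 25.14 / sin 59.1° = 29.30 m/s.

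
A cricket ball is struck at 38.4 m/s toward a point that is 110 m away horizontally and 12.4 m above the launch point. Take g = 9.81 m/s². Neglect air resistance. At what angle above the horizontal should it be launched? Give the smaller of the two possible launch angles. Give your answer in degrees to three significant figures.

Trajectory: y = x tanθ − g x² (1 + tan²θ)/(2v₀²). With x = 110, y = 12.4, v₀ = 38.4, g = 9.81:
40.25 tan²θ − 110 tanθ + (52.65) = 0.
tanθ = [110 ± √(110² − 4 × 40.25 × (52.65))] / (2 × 40.25) = (110 ± 60.20) / 80.50, giving tanθ = 0.6187 or 2.114.
θ = 31.74° or 64.69°; the smaller is 31.74°.

31.7°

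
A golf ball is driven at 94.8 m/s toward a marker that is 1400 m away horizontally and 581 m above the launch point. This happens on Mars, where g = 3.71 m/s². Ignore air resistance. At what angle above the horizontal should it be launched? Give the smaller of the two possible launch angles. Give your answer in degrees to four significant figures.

44.52°

Trajectory: y = x tanθ − g x² (1 + tan²θ)/(2v₀²). With x = 1400, y = 581, v₀ = 94.8, g = 3.71:
404.6 tan²θ − 1400 tanθ + (985.6) = 0.
tanθ = [1400 ± √(1400² − 4 × 404.6 × (985.6))] / (2 × 404.6) = (1400 ± 604.3) / 809.1, giving tanθ = 0.9835 or 2.477.
θ = 44.52° or 68.02°; the smaller is 44.52°.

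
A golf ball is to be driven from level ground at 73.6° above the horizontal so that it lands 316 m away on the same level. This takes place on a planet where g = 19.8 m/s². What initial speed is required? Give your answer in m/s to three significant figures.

107 m/s

Level-ground range: R = v₀² sin(2θ)/g, so v₀ = √(gR / sin 2θ).
v₀ = √(19.8 × 316 / sin 147.2°) = √(6257 / 0.5417) = √11550 = 107.5 m/s.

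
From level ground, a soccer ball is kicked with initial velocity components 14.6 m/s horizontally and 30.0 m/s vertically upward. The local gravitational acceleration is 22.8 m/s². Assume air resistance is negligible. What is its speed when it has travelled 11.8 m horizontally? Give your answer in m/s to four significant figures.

18.63 m/s

x = vₓ t ⇒ t = 11.8/14.60 = 0.8082 s.
Vertical velocity there: v_y = v_y0 − g t = 30.00 − 22.8 × 0.8082 = 11.57 m/s.
Speed: √(vₓ² + v_y²) = √(14.60² + 11.57²) = 18.63 m/s.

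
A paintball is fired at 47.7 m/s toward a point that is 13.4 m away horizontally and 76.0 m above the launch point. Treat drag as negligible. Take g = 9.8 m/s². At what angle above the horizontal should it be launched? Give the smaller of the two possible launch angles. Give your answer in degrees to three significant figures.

Trajectory: y = x tanθ − g x² (1 + tan²θ)/(2v₀²). With x = 13.4, y = 76.0, v₀ = 47.7, g = 9.80:
0.3867 tan²θ − 13.4 tanθ + (76.39) = 0.
tanθ = [13.4 ± √(13.4² − 4 × 0.3867 × (76.39))] / (2 × 0.3867) = (13.4 ± 7.836) / 0.7734, giving tanθ = 7.194 or 27.46.
θ = 82.09° or 87.91°; the smaller is 82.09°.

82.1°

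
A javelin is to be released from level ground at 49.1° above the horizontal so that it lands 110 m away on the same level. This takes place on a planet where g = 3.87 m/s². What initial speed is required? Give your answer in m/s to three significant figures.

From R = (v₀² / g) sin 2θ: v₀ = √(gR / sin 2θ).
v₀ = √(3.87 × 110 / sin 98.20°) = √(425.7 / 0.9898) = √430.10 = 20.74 m/s.

20.7 m/s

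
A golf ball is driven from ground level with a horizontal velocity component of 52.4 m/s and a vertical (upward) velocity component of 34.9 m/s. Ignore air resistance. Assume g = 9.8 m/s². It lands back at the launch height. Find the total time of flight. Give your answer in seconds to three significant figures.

Landing at launch height ⇒ T = 2 v_y0 / g = 2 × 34.90 / 9.80 = 7.122 s.

7.12 s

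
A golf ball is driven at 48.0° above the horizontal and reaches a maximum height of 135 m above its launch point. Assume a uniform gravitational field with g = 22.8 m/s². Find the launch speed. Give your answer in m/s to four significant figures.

105.6 m/s

At the peak v_y = 0, so v_y0 = √(2gH) = √(2 × 22.8 × 135) = 78.46 m/s.
v_y0 = v₀ sin θ ⇒ v₀ = 78.46 / sin 48.0° = 105.6 m/s.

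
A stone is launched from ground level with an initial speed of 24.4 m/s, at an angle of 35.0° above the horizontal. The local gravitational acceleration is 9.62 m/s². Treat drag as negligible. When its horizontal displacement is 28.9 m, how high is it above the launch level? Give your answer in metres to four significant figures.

10.18 m

vₓ = 24.40 cos 35.0° = 19.99 m/s; v_y0 = 24.40 sin 35.0° = 14.00 m/s.
At x = 28.9 m, t = x/vₓ = 28.9/19.99 = 1.446 s.
Height: y = v_y0 t − ½ g t² = 14.00 × 1.446 − 4.810 × 1.446² = 20.24 − 10.06 = 10.18 m.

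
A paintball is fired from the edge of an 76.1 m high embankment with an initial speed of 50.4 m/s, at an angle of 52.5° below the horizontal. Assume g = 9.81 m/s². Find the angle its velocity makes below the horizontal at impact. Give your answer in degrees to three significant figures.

61.1°

Resolve: vₓ = 50.40 cos 52.5° = 30.68 m/s and v_y0 = −39.99 m/s (downward).
With up positive and y = 0 at the ground: y(t) = 76.1 + (−39.99) t − 4.905 t². Setting y = 0 and taking the positive root: t = [−39.99 + √(39.99² + 2·9.81·76.1)] / 9.81 = (−39.99 + 55.60) / 9.81 = 1.592 s.
At impact: v_y = v_y0 − g t = −55.60 m/s; vₓ = 30.68 m/s.
Angle below horizontal: arctan(|v_y|/vₓ) = arctan(55.60/30.68) = 61.11°.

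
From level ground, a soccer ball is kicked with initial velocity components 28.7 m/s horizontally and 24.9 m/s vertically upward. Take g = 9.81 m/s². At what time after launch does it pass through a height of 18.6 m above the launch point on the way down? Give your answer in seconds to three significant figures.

4.17 s

Set y = v_y0 t − ½ g t² = 18.6: 4.905 t² − 24.90 t + 18.6 = 0.
t = [24.90 ± √(24.90² − 2·9.81·18.6)] / 9.81 = (24.90 ± 15.97) / 9.81, so t = 0.9102 s or t = 4.166 s.
The descending-branch root is 4.166 s.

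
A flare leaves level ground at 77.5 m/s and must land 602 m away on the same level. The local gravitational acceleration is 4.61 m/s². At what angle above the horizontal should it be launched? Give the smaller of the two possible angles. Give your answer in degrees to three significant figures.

13.8°

R = v₀² sin 2θ / g gives sin 2θ = gR/v₀² = 4.61·602/77.5² = 0.4621.
2θ = 27.52° or 180° − 27.52° = 152.5°, so θ = 13.76° or 76.24°.
The smaller angle is 13.76°.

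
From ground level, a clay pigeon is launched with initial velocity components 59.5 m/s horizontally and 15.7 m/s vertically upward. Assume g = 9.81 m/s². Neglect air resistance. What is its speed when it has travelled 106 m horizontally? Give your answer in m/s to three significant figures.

59.5 m/s

x = vₓ t ⇒ t = 106/59.50 = 1.782 s.
Vertical velocity there: v_y = v_y0 − g t = 15.70 − 9.81 × 1.782 = −1.777 m/s.
Speed: √(vₓ² + v_y²) = √(59.50² + 1.777²) = 59.53 m/s.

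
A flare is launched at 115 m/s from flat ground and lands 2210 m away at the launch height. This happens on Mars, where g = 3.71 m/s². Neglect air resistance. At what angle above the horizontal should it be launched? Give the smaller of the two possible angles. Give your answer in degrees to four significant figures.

19.16°

R = v₀² sin 2θ / g gives sin 2θ = gR/v₀² = 3.71·2210/115² = 0.6200.
2θ = 38.31° or 180° − 38.31° = 141.7°, so θ = 19.16° or 70.84°.
The smaller angle is 19.16°.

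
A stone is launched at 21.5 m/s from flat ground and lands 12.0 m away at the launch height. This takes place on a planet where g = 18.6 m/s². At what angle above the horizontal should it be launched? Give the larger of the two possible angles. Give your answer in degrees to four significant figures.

R = v₀² sin 2θ / g gives sin 2θ = gR/v₀² = 18.6·12.0/21.5² = 0.4829.
2θ = 28.87° or 180° − 28.87° = 151.1°, so θ = 14.44° or 75.56°.
The larger angle is 75.56°.

75.56°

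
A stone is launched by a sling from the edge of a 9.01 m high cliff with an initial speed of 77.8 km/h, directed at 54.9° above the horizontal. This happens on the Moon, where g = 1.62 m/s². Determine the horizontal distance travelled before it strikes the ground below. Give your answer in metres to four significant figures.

Convert: 77.8 km/h = 77.8/3.6 = 21.61 m/s.
vₓ = 21.61 cos 54.9° = 12.43 m/s; v_y0 = 21.61 sin 54.9° = 17.68 m/s.
With up positive and y = 0 at the ground: y(t) = 9.01 + (17.68) t − 0.8100 t². Setting y = 0 and taking the positive root: t = [17.68 + √(17.68² + 2·1.62·9.01)] / 1.62 = (17.68 + 18.49) / 1.62 = 22.33 s.
Horizontal distance: R = vₓ t = 12.43 × 22.33 = 277.4 m.

277.4 m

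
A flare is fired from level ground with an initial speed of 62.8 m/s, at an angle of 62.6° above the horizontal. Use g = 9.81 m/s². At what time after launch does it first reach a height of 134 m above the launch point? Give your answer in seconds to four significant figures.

3.451 s

Horizontal component vₓ = 62.80 cos 62.6° = 28.90 m/s; vertical v_y0 = 62.80 sin 62.6° = 55.75 m/s.
Set y = v_y0 t − ½ g t² = 134: 4.905 t² − 55.75 t + 134 = 0.
t = [55.75 ± √(55.75² − 2·9.81·134)] / 9.81 = (55.75 ± 21.90) / 9.81, so t = 3.451 s or t = 7.916 s.
The first (ascending) time is 3.451 s.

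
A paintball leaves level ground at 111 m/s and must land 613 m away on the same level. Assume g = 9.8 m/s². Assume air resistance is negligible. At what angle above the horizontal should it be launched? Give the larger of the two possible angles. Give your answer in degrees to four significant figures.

75.41°

R = v₀² sin 2θ / g gives sin 2θ = gR/v₀² = 9.80·613/111² = 0.4876.
2θ = 29.18° or 180° − 29.18° = 150.8°, so θ = 14.59° or 75.41°.
The larger angle is 75.41°.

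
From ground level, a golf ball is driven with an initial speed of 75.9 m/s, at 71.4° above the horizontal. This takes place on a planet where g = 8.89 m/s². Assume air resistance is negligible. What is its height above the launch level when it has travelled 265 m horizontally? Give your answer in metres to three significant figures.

255 m

Resolve: vₓ = 75.90 cos 71.4° = 24.21 m/s and v_y0 = 75.90 sin 71.4° = 71.94 m/s.
x = vₓ t ⇒ t = 265/24.21 = 10.95 s.
Height: y = v_y0 t − ½ g t² = 71.94 × 10.95 − 4.445 × 10.95² = 787.4 − 532.6 = 254.8 m.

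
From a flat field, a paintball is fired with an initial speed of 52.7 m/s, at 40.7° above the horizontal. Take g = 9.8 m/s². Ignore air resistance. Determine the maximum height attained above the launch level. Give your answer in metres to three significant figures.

60.3 m

vₓ = 52.70 cos 40.7° = 39.95 m/s; v_y0 = 52.70 sin 40.7° = 34.37 m/s.
At the apex v_y = 0, so H = v_y0²/(2g) = 34.37²/19.60 = 60.25 m.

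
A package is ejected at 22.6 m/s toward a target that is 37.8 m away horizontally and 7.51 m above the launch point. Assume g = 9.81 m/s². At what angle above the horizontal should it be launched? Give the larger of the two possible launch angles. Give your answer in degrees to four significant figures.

63.07°

Trajectory: y = x tanθ − g x² (1 + tan²θ)/(2v₀²). With x = 37.8, y = 7.51, v₀ = 22.6, g = 9.81:
13.72 tan²θ − 37.8 tanθ + (21.23) = 0.
tanθ = [37.8 ± √(37.8² − 4 × 13.72 × (21.23))] / (2 × 13.72) = (37.8 ± 16.23) / 27.44, giving tanθ = 0.7859 or 1.969.
θ = 38.16° or 63.07°; the larger is 63.07°.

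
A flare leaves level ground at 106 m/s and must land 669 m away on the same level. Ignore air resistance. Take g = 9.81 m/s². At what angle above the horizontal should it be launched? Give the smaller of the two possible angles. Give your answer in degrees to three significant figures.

17.9°

Level-ground range R = v₀² sin(2θ)/g ⇒ sin(2θ) = gR/v₀² = 9.81 × 669 / 106² = 0.5841.
2θ = 35.74° or 180° − 35.74° = 144.3°, so θ = 17.87° or 72.13°.
The smaller angle is 17.87°.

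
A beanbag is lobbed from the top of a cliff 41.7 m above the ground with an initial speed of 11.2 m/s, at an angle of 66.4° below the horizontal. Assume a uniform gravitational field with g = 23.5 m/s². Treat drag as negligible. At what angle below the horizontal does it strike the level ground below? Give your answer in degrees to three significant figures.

Resolve: vₓ = 11.20 cos 66.4° = 4.484 m/s and v_y0 = −10.26 m/s (downward).
Vertical motion (up positive, ground at y = 0): 11.75 t² − (−10.26) t − 41.7 = 0, so t = (−10.26 + √(10.26² + 2·23.5·41.7)) / 23.5 = (−10.26 + 45.44) / 23.5 = 1.497 s.
At impact: v_y = v_y0 − g t = −45.44 m/s; vₓ = 4.484 m/s.
Angle below horizontal: arctan(|v_y|/vₓ) = arctan(45.44/4.484) = 84.37°.

84.4°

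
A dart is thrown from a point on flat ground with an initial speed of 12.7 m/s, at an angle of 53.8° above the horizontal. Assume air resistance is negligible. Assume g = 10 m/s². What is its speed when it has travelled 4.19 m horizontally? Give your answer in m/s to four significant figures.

8.832 m/s

vₓ = 12.70 cos 53.8° = 7.501 m/s; v_y0 = 12.70 sin 53.8° = 10.25 m/s.
At x = 4.19 m, t = x/vₓ = 4.19/7.501 = 0.5586 s.
Vertical velocity there: v_y = v_y0 − g t = 10.25 − 10.0 × 0.5586 = 4.662 m/s.
Speed: √(vₓ² + v_y²) = √(7.501² + 4.662²) = 8.832 m/s.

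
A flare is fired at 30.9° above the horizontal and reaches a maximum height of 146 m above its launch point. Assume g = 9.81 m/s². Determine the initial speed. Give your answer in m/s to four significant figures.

104.2 m/s

At the peak v_y = 0, so v_y0 = √(2gH) = √(2 × 9.81 × 146) = 53.52 m/s.
v_y0 = v₀ sin θ ⇒ v₀ = 53.52 / sin 30.9° = 104.2 m/s.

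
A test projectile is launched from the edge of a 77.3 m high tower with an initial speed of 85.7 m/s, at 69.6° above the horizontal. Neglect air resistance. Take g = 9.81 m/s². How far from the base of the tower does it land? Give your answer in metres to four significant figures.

Horizontal component vₓ = 85.70 cos 69.6° = 29.87 m/s; vertical v_y0 = 85.70 sin 69.6° = 80.33 m/s.
The projectile lands when y = 77.3 + (80.33) t − ½·9.81·t² = 0. Positive root: t = (80.33 + √(80.33² + 2·9.81·77.3)) / 9.81 = (80.33 + 89.27) / 9.81 = 17.29 s.
Horizontal distance: R = vₓ t = 29.87 × 17.29 = 516.4 m.

516.4 m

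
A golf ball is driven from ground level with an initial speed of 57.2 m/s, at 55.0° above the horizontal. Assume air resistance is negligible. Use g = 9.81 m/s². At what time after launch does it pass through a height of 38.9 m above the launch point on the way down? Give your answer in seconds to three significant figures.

Horizontal component vₓ = 57.20 cos 55.0° = 32.81 m/s; vertical v_y0 = 57.20 sin 55.0° = 46.86 m/s.
Height y(t) = 46.86 t − 4.905 t² = 38.9 gives 4.905 t² − 46.86 t + 38.9 = 0.
Quadratic formula: t = (46.86 ± √1432.2) / 9.81 = (46.86 ± 37.84) / 9.81 → t = 0.9185 s or 8.634 s.
The descending-branch root is 8.634 s.

8.63 s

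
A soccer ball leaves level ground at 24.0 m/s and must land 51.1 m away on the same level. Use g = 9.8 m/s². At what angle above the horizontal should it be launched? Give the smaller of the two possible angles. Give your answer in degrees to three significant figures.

R = v₀² sin 2θ / g gives sin 2θ = gR/v₀² = 9.80·51.1/24.0² = 0.8694.
2θ = 60.39° or 180° − 60.39° = 119.6°, so θ = 30.20° or 59.80°.
The smaller angle is 30.20°.

30.2°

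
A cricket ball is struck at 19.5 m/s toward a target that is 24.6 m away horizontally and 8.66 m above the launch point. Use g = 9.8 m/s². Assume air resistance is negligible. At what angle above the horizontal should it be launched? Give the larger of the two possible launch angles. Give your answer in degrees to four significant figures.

65.47°

Trajectory: y = x tanθ − g x² (1 + tan²θ)/(2v₀²). With x = 24.6, y = 8.66, v₀ = 19.5, g = 9.80:
7.798 tan²θ − 24.6 tanθ + (16.46) = 0.
tanθ = [24.6 ± √(24.6² − 4 × 7.798 × (16.46))] / (2 × 7.798) = (24.6 ± 9.580) / 15.60, giving tanθ = 0.9630 or 2.192.
θ = 43.92° or 65.47°; the larger is 65.47°.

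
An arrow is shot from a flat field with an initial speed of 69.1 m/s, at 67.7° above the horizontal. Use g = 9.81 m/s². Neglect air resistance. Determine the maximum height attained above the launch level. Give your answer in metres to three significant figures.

208 m

vₓ = 69.10 cos 67.7° = 26.22 m/s; v_y0 = 69.10 sin 67.7° = 63.93 m/s.
Peak height H = v_y0² / (2g) = 4087.3 / 19.62 = 208.3 m.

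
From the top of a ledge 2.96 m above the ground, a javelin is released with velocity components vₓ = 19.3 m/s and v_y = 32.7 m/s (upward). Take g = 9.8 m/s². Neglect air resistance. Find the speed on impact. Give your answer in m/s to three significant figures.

Vertical motion (up positive, ground at y = 0): 4.900 t² − (32.70) t − 2.96 = 0, so t = (32.70 + √(32.70² + 2·9.80·2.96)) / 9.80 = (32.70 + 33.58) / 9.80 = 6.763 s.
Vertical velocity at impact: v_y = v_y0 − g t = 32.70 − 9.80 × 6.763 = −33.58 m/s.
Speed: |v| = √(vₓ² + v_y²) = √(19.30² + 33.58²) = 38.73 m/s.

38.7 m/s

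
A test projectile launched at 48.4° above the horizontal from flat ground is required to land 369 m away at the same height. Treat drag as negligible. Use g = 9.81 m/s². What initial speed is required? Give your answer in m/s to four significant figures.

Level-ground range: R = v₀² sin(2θ)/g, so v₀ = √(gR / sin 2θ).
v₀ = √(9.81 × 369 / sin 96.80°) = √(3620 / 0.9930) = √3645.5 = 60.38 m/s.

60.38 m/s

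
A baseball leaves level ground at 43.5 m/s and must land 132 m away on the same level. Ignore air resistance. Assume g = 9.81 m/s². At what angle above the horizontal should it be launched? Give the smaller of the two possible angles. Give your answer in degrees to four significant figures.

21.59°

From R = (v₀²/g) sin 2θ: sin 2θ = 9.81 × 132 / 1892.2 = 0.6843.
2θ = 43.18° or 180° − 43.18° = 136.8°, so θ = 21.59° or 68.41°.
The smaller angle is 21.59°.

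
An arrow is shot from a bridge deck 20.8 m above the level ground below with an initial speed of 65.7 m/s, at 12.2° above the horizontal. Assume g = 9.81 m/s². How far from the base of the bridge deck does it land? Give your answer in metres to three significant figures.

251 m

Components: vₓ = 65.70 cos 12.2° = 64.22 m/s, v_y0 = 65.70 sin 12.2° = 13.88 m/s.
With up positive and y = 0 at the ground: y(t) = 20.8 + (13.88) t − 4.905 t². Setting y = 0 and taking the positive root: t = [13.88 + √(13.88² + 2·9.81·20.8)] / 9.81 = (13.88 + 24.51) / 9.81 = 3.914 s.
Horizontal distance: R = vₓ t = 64.22 × 3.914 = 251.3 m.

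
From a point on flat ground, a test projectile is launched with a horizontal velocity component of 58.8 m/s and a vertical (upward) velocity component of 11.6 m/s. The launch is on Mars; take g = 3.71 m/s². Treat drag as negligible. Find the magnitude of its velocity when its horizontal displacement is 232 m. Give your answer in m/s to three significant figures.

Time to reach x = 232 m: t = x/vₓ = 232/58.80 = 3.946 s.
Vertical velocity there: v_y = v_y0 − g t = 11.60 − 3.71 × 3.946 = −3.038 m/s.
Speed: √(vₓ² + v_y²) = √(58.80² + 3.038²) = 58.88 m/s.

58.9 m/s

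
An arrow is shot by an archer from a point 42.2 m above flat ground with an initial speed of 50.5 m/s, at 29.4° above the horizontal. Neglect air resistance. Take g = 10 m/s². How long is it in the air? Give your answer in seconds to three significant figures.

Horizontal component vₓ = 50.50 cos 29.4° = 44.00 m/s; vertical v_y0 = 50.50 sin 29.4° = 24.79 m/s.
With up positive and y = 0 at the ground: y(t) = 42.2 + (24.79) t − 5.000 t². Setting y = 0 and taking the positive root: t = [24.79 + √(24.79² + 2·10.0·42.2)] / 10.0 = (24.79 + 38.19) / 10.0 = 6.298 s.

6.30 s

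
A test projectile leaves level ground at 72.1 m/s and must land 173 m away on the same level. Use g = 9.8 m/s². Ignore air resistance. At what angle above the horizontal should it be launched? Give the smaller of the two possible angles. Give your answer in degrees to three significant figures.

9.52°

Level-ground range R = v₀² sin(2θ)/g ⇒ sin(2θ) = gR/v₀² = 9.80 × 173 / 72.1² = 0.3261.
2θ = 19.03° or 180° − 19.03° = 161.0°, so θ = 9.517° or 80.48°.
The smaller angle is 9.517°.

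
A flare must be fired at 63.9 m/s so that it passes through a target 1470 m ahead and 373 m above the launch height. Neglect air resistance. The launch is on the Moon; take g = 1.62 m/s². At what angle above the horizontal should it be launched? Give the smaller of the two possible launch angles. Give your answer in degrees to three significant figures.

Trajectory: y = x tanθ − g x² (1 + tan²θ)/(2v₀²). With x = 1470, y = 373, v₀ = 63.9, g = 1.62:
428.7 tan²θ − 1470 tanθ + (801.7) = 0.
tanθ = [1470 ± √(1470² − 4 × 428.7 × (801.7))] / (2 × 428.7) = (1470 ± 886.7) / 857.3, giving tanθ = 0.6803 or 2.749.
θ = 34.23° or 70.01°; the smaller is 34.23°.

34.2°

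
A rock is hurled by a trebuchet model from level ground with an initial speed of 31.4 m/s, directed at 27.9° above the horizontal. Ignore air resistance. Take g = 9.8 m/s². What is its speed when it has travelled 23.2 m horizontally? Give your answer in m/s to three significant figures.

28.5 m/s

Horizontal component vₓ = 31.40 cos 27.9° = 27.75 m/s; vertical v_y0 = 31.40 sin 27.9° = 14.69 m/s.
x = vₓ t ⇒ t = 23.2/27.75 = 0.8360 s.
Vertical velocity there: v_y = v_y0 − g t = 14.69 − 9.80 × 0.8360 = 6.500 m/s.
Speed: √(vₓ² + v_y²) = √(27.75² + 6.500²) = 28.50 m/s.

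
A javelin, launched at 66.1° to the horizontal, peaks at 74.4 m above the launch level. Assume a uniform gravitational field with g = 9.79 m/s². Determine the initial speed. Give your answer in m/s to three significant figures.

41.7 m/s

At the peak v_y = 0, so v_y0 = √(2gH) = √(2 × 9.79 × 74.4) = 38.17 m/s.
v_y0 = v₀ sin θ ⇒ v₀ = 38.17 / sin 66.1° = 41.75 m/s.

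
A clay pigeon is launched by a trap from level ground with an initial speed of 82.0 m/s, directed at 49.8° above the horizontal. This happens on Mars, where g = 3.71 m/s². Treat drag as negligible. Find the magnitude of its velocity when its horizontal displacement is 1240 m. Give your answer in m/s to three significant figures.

58.2 m/s

Resolve: vₓ = 82.00 cos 49.8° = 52.93 m/s and v_y0 = 82.00 sin 49.8° = 62.63 m/s.
x = vₓ t ⇒ t = 1240/52.93 = 23.43 s.
Vertical velocity there: v_y = v_y0 − g t = 62.63 − 3.71 × 23.43 = −24.29 m/s.
Speed: √(vₓ² + v_y²) = √(52.93² + 24.29²) = 58.23 m/s.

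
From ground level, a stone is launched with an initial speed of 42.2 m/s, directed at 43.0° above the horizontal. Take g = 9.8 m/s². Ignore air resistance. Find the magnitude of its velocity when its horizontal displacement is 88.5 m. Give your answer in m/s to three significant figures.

30.9 m/s

Horizontal component vₓ = 42.20 cos 43.0° = 30.86 m/s; vertical v_y0 = 42.20 sin 43.0° = 28.78 m/s.
Time to reach x = 88.5 m: t = x/vₓ = 88.5/30.86 = 2.867 s.
Vertical velocity there: v_y = v_y0 − g t = 28.78 − 9.80 × 2.867 = 0.6788 m/s.
Speed: √(vₓ² + v_y²) = √(30.86² + 0.6788²) = 30.87 m/s.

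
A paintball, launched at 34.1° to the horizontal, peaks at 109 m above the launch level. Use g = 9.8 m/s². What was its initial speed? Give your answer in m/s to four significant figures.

82.44 m/s

At the peak v_y = 0, so v_y0 = √(2gH) = √(2 × 9.80 × 109) = 46.22 m/s.
v_y0 = v₀ sin θ ⇒ v₀ = 46.22 / sin 34.1° = 82.44 m/s.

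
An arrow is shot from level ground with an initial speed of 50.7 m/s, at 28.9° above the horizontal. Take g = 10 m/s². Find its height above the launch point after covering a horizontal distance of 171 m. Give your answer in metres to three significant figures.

20.2 m

Resolve: vₓ = 50.70 cos 28.9° = 44.39 m/s and v_y0 = 50.70 sin 28.9° = 24.50 m/s.
Time to reach x = 171 m: t = x/vₓ = 171/44.39 = 3.853 s.
Height: y = v_y0 t − ½ g t² = 24.50 × 3.853 − 5.000 × 3.853² = 94.40 − 74.21 = 20.19 m.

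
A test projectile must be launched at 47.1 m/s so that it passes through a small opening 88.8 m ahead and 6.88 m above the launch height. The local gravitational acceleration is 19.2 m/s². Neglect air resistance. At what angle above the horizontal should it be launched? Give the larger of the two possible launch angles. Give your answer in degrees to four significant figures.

63.46°

Trajectory: y = x tanθ − g x² (1 + tan²θ)/(2v₀²). With x = 88.8, y = 6.88, v₀ = 47.1, g = 19.2:
34.12 tan²θ − 88.8 tanθ + (41.00) = 0.
tanθ = [88.8 ± √(88.8² − 4 × 34.12 × (41.00))] / (2 × 34.12) = (88.8 ± 47.84) / 68.25, giving tanθ = 0.6002 or 2.002.
θ = 30.97° or 63.46°; the larger is 63.46°.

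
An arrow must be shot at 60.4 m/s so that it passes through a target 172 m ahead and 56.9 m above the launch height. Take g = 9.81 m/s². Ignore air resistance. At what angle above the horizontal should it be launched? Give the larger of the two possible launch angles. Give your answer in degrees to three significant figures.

74.7°

Trajectory: y = x tanθ − g x² (1 + tan²θ)/(2v₀²). With x = 172, y = 56.9, v₀ = 60.4, g = 9.81:
39.78 tan²θ − 172 tanθ + (96.68) = 0.
tanθ = [172 ± √(172² − 4 × 39.78 × (96.68))] / (2 × 39.78) = (172 ± 119.2) / 79.55, giving tanθ = 0.6640 or 3.660.
θ = 33.59° or 74.72°; the larger is 74.72°.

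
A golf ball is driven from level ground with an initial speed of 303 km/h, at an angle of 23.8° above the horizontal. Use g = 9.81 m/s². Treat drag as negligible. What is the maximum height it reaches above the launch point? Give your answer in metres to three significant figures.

Convert: 303 km/h = 303/3.6 = 84.17 m/s.
vₓ = 84.17 cos 23.8° = 77.01 m/s; v_y0 = 84.17 sin 23.8° = 33.97 m/s.
Maximum height: H = v_y0² / (2g) = 33.97² / (2 × 9.81) = 58.80 m.

58.8 m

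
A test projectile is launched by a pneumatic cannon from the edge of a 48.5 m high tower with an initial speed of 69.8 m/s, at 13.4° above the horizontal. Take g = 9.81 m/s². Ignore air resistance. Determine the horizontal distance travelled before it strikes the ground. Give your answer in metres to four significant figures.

Resolve: vₓ = 69.80 cos 13.4° = 67.90 m/s and v_y0 = 69.80 sin 13.4° = 16.18 m/s.
The projectile lands when y = 48.5 + (16.18) t − ½·9.81·t² = 0. Positive root: t = (16.18 + √(16.18² + 2·9.81·48.5)) / 9.81 = (16.18 + 34.83) / 9.81 = 5.200 s.
Horizontal distance: R = vₓ t = 67.90 × 5.200 = 353.0 m.

353.0 m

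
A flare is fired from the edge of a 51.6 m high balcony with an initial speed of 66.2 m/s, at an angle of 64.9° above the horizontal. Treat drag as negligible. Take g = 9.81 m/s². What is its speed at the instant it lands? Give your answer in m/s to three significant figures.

Resolve: vₓ = 66.20 cos 64.9° = 28.08 m/s and v_y0 = 66.20 sin 64.9° = 59.95 m/s.
With up positive and y = 0 at the ground: y(t) = 51.6 + (59.95) t − 4.905 t². Setting y = 0 and taking the positive root: t = [59.95 + √(59.95² + 2·9.81·51.6)] / 9.81 = (59.95 + 67.87) / 9.81 = 13.03 s.
Vertical velocity at impact: v_y = v_y0 − g t = 59.95 − 9.81 × 13.03 = −67.87 m/s.
Speed: |v| = √(vₓ² + v_y²) = √(28.08² + 67.87²) = 73.45 m/s.

73.4 m/s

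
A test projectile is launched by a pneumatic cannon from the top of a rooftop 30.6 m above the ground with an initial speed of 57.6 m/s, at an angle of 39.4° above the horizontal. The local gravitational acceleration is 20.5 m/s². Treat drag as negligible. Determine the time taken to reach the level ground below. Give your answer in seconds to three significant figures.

Resolve: vₓ = 57.60 cos 39.4° = 44.51 m/s and v_y0 = 57.60 sin 39.4° = 36.56 m/s.
The projectile lands when y = 30.6 + (36.56) t − ½·20.5·t² = 0. Positive root: t = (36.56 + √(36.56² + 2·20.5·30.6)) / 20.5 = (36.56 + 50.90) / 20.5 = 4.267 s.

4.27 s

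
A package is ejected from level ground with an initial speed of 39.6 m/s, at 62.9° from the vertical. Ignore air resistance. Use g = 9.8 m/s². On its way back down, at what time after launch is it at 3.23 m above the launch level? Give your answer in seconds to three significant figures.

3.49 s

Components: vₓ = 39.60 sin 62.9° = 35.25 m/s, v_y0 = 39.60 cos 62.9° = 18.04 m/s.
Require v_y0 t − ½ g t² = 3.23, i.e. 4.900 t² − 18.04 t + 3.23 = 0.
Quadratic formula: t = (18.04 ± √262.12) / 9.80 = (18.04 ± 16.19) / 9.80 → t = 0.1887 s or 3.493 s.
The descending-branch root is 3.493 s.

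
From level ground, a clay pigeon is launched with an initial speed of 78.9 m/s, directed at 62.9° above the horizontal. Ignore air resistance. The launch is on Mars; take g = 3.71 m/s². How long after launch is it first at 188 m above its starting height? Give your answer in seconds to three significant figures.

vₓ = 78.90 cos 62.9° = 35.94 m/s; v_y0 = 78.90 sin 62.9° = 70.24 m/s.
Height y(t) = 70.24 t − 1.855 t² = 188 gives 1.855 t² − 70.24 t + 188 = 0.
t = [70.24 ± √(70.24² − 2·3.71·188)] / 3.71 = (70.24 ± 59.48) / 3.71, so t = 2.899 s or t = 34.97 s.
The first (ascending) time is 2.899 s.

2.90 s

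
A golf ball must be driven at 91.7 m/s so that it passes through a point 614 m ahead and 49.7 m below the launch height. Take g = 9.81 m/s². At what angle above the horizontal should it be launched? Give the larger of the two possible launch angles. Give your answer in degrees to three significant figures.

Trajectory: y = x tanθ − g x² (1 + tan²θ)/(2v₀²). With x = 614, y = −49.7, v₀ = 91.7, g = 9.81:
219.9 tan²θ − 614 tanθ + (170.2) = 0.
tanθ = [614 ± √(614² − 4 × 219.9 × (170.2))] / (2 × 219.9) = (614 ± 476.7) / 439.8, giving tanθ = 0.3121 or 2.480.
θ = 17.33° or 68.04°; the larger is 68.04°.

68.0°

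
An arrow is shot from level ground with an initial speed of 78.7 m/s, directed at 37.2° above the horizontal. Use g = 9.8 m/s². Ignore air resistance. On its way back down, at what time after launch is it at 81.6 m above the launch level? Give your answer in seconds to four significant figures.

Components: vₓ = 78.70 cos 37.2° = 62.69 m/s, v_y0 = 78.70 sin 37.2° = 47.58 m/s.
Require v_y0 t − ½ g t² = 81.6, i.e. 4.900 t² − 47.58 t + 81.6 = 0.
t = [47.58 ± √(47.58² − 2·9.80·81.6)] / 9.80 = (47.58 ± 25.78) / 9.80, so t = 2.225 s or t = 7.486 s.
The descending-branch root is 7.486 s.

7.486 s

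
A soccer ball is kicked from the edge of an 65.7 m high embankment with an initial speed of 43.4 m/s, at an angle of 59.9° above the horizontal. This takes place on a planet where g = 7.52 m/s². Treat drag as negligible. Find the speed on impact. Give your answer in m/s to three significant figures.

Components: vₓ = 43.40 cos 59.9° = 21.77 m/s, v_y0 = 43.40 sin 59.9° = 37.55 m/s.
The projectile lands when y = 65.7 + (37.55) t − ½·7.52·t² = 0. Positive root: t = (37.55 + √(37.55² + 2·7.52·65.7)) / 7.52 = (37.55 + 48.97) / 7.52 = 11.50 s.
Vertical velocity at impact: v_y = v_y0 − g t = 37.55 − 7.52 × 11.50 = −48.97 m/s.
Speed: |v| = √(vₓ² + v_y²) = √(21.77² + 48.97²) = 53.59 m/s.

53.6 m/s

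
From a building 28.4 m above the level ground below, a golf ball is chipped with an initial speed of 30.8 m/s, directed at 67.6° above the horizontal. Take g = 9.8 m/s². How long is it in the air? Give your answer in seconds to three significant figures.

6.68 s

vₓ = 30.80 cos 67.6° = 11.74 m/s; v_y0 = 30.80 sin 67.6° = 28.48 m/s.
The projectile lands when y = 28.4 + (28.48) t − ½·9.80·t² = 0. Positive root: t = (28.48 + √(28.48² + 2·9.80·28.4)) / 9.80 = (28.48 + 36.98) / 9.80 = 6.679 s.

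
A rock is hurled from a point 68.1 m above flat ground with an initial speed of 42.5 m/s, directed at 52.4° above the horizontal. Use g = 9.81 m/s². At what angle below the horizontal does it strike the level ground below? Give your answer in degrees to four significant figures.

vₓ = 42.50 cos 52.4° = 25.93 m/s; v_y0 = 42.50 sin 52.4° = 33.67 m/s.
With up positive and y = 0 at the ground: y(t) = 68.1 + (33.67) t − 4.905 t². Setting y = 0 and taking the positive root: t = [33.67 + √(33.67² + 2·9.81·68.1)] / 9.81 = (33.67 + 49.70) / 9.81 = 8.499 s.
At impact: v_y = v_y0 − g t = −49.70 m/s; vₓ = 25.93 m/s.
Angle below horizontal: arctan(|v_y|/vₓ) = arctan(49.70/25.93) = 62.45°.

62.45°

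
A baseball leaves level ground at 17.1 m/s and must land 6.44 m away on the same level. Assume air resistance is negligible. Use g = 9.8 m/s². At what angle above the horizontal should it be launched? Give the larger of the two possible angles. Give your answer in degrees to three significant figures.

83.8°

From R = (v₀²/g) sin 2θ: sin 2θ = 9.80 × 6.44 / 292.41 = 0.2158.
2θ = 12.46° or 180° − 12.46° = 167.5°, so θ = 6.232° or 83.77°.
The larger angle is 83.77°.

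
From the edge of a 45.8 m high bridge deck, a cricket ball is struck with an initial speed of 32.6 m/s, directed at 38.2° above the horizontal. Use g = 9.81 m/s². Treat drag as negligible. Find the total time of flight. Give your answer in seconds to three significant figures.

Resolve: vₓ = 32.60 cos 38.2° = 25.62 m/s and v_y0 = 32.60 sin 38.2° = 20.16 m/s.
Vertical motion (up positive, ground at y = 0): 4.905 t² − (20.16) t − 45.8 = 0, so t = (20.16 + √(20.16² + 2·9.81·45.8)) / 9.81 = (20.16 + 36.13) / 9.81 = 5.738 s.

5.74 s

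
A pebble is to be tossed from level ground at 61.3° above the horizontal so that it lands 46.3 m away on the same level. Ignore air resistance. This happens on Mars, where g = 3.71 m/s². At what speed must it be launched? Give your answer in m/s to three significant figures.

On level ground R = v₀² sin 2θ / g ⇒ v₀ = √(gR / sin 2θ).
v₀ = √(3.71 × 46.3 / sin 122.6°) = √(171.8 / 0.8425) = √203.90 = 14.28 m/s.

14.3 m/s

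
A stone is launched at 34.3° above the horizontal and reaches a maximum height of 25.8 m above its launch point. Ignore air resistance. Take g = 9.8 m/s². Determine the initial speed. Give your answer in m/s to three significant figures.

At the peak v_y = 0, so v_y0 = √(2gH) = √(2 × 9.80 × 25.8) = 22.49 m/s.
v_y0 = v₀ sin θ ⇒ v₀ = 22.49 / sin 34.3° = 39.90 m/s.

39.9 m/s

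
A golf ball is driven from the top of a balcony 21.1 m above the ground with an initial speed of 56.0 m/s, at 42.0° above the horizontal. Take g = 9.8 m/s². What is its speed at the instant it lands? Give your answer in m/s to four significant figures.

Components: vₓ = 56.00 cos 42.0° = 41.62 m/s, v_y0 = 56.00 sin 42.0° = 37.47 m/s.
With up positive and y = 0 at the ground: y(t) = 21.1 + (37.47) t − 4.900 t². Setting y = 0 and taking the positive root: t = [37.47 + √(37.47² + 2·9.80·21.1)] / 9.80 = (37.47 + 42.63) / 9.80 = 8.174 s.
Vertical velocity at impact: v_y = v_y0 − g t = 37.47 − 9.80 × 8.174 = −42.63 m/s.
Speed: |v| = √(vₓ² + v_y²) = √(41.62² + 42.63²) = 59.58 m/s.

59.58 m/s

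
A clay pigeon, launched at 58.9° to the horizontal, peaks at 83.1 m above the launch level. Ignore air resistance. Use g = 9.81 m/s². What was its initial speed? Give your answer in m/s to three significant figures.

At the peak v_y = 0, so v_y0 = √(2gH) = √(2 × 9.81 × 83.1) = 40.38 m/s.
v_y0 = v₀ sin θ ⇒ v₀ = 40.38 / sin 58.9° = 47.16 m/s.

47.2 m/s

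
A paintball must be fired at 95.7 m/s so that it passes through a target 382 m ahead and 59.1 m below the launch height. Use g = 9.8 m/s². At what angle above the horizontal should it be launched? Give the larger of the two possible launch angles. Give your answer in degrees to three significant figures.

78.3°

Trajectory: y = x tanθ − g x² (1 + tan²θ)/(2v₀²). With x = 382, y = −59.1, v₀ = 95.7, g = 9.80:
78.07 tan²θ − 382 tanθ + (18.97) = 0.
tanθ = [382 ± √(382² − 4 × 78.07 × (18.97))] / (2 × 78.07) = (382 ± 374.2) / 156.1, giving tanθ = 0.05018 or 4.843.
θ = 2.873° or 78.33°; the larger is 78.33°.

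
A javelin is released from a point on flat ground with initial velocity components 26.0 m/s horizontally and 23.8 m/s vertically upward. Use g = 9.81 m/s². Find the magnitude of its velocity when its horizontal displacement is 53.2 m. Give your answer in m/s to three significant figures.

At x = 53.2 m, t = x/vₓ = 53.2/26.00 = 2.046 s.
Vertical velocity there: v_y = v_y0 − g t = 23.80 − 9.81 × 2.046 = 3.727 m/s.
Speed: √(vₓ² + v_y²) = √(26.00² + 3.727²) = 26.27 m/s.

26.3 m/s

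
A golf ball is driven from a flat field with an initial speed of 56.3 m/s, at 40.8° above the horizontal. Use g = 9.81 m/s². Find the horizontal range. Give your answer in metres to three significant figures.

320 m

Resolve: vₓ = 56.30 cos 40.8° = 42.62 m/s and v_y0 = 56.30 sin 40.8° = 36.79 m/s.
Time aloft: T = 2 v_y0 / g = 2 × 36.79 / 9.81 = 7.500 s.
Horizontal distance R = vₓ T = 42.62 × 7.500 = 319.6 m.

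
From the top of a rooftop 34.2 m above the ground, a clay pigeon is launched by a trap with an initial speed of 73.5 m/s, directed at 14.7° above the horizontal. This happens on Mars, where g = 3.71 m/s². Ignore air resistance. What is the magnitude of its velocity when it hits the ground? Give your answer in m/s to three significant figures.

75.2 m/s

Horizontal component vₓ = 73.50 cos 14.7° = 71.09 m/s; vertical v_y0 = 73.50 sin 14.7° = 18.65 m/s.
With up positive and y = 0 at the ground: y(t) = 34.2 + (18.65) t − 1.855 t². Setting y = 0 and taking the positive root: t = [18.65 + √(18.65² + 2·3.71·34.2)] / 3.71 = (18.65 + 24.53) / 3.71 = 11.64 s.
Vertical velocity at impact: v_y = v_y0 − g t = 18.65 − 3.71 × 11.64 = −24.53 m/s.
Speed: |v| = √(vₓ² + v_y²) = √(71.09² + 24.53²) = 75.21 m/s.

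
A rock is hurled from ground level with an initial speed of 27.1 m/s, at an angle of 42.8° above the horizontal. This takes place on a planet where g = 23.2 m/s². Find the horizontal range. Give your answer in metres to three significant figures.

31.6 m

Components: vₓ = 27.10 cos 42.8° = 19.88 m/s, v_y0 = 27.10 sin 42.8° = 18.41 m/s.
Time aloft: T = 2 v_y0 / g = 2 × 18.41 / 23.2 = 1.587 s.
Range: R = vₓ T = 19.88 × 1.587 = 31.56 m.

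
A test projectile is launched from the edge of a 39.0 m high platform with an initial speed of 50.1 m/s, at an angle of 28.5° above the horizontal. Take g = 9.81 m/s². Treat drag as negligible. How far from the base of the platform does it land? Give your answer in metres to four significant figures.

271.4 m

Components: vₓ = 50.10 cos 28.5° = 44.03 m/s, v_y0 = 50.10 sin 28.5° = 23.91 m/s.
The projectile lands when y = 39.0 + (23.91) t − ½·9.81·t² = 0. Positive root: t = (23.91 + √(23.91² + 2·9.81·39.0)) / 9.81 = (23.91 + 36.56) / 9.81 = 6.164 s.
Horizontal distance: R = vₓ t = 44.03 × 6.164 = 271.4 m.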